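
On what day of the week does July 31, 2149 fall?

Doomsday rule: the anchor day for the 2100s is Sunday. For year 49: 49÷12 = 4 r 1, and 1÷4 = 0, so 4+1+0 = 5.
Sunday + 5 ≡ Friday — that's 2149's doomsday.
In July the doomsday date is Jul 11.
Jul 31 is 20 days after Jul 11; 20 mod 7 = 6, so Friday + 6 = Thursday.

Thursday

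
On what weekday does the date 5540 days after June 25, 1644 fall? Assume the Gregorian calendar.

First find the weekday of Jun 25, 1644. Doomsday rule: the anchor day for the 1600s is Tuesday. For year 44: 44÷12 = 3 r 8, and 8÷4 = 2, so 3+8+2 = 13.
Tuesday + 13 ≡ Monday — that's 1644's doomsday.
In June the doomsday date is Jun 6.
Jun 25 is 19 days after Jun 6; 19 mod 7 = 5, so Monday + 5 = Saturday.
5540 mod 7 = 3, so 5540 days after a Saturday is Saturday + 3 = Tuesday.

Tuesday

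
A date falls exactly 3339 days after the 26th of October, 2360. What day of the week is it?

Wednesday

First find the weekday of Oct 26, 2360. Doomsday rule: the anchor day for the 2300s is Wednesday. For year 60: 60÷12 = 5 r 0, and 0÷4 = 0, so 5+0+0 = 5.
Wednesday + 5 ≡ Monday — that's 2360's doomsday.
In October the doomsday date is Oct 10.
Oct 26 is 16 days after Oct 10; 16 mod 7 = 2, so Monday + 2 = Wednesday.
3339 mod 7 = 0, so 3339 days after a Wednesday is Wednesday + 0 = Wednesday.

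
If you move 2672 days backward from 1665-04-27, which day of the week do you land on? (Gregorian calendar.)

First find the weekday of Apr 27, 1665. Doomsday rule: the anchor day for the 1600s is Tuesday. For year 65: 65÷12 = 5 r 5, and 5÷4 = 1, so 5+5+1 = 11.
Tuesday + 11 ≡ Saturday — that's 1665's doomsday.
In April the doomsday date is Apr 4.
Apr 27 is 23 days after Apr 4; 23 mod 7 = 2, so Saturday + 2 = Monday.
2672 mod 7 = 5, so 2672 days before a Monday is Monday − 5 = Wednesday.

Wednesday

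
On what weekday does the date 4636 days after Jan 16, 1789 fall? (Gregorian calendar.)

First find the weekday of Jan 16, 1789. Doomsday rule: the anchor day for the 1700s is Sunday. For year 89: 89÷12 = 7 r 5, and 5÷4 = 1, so 7+5+1 = 13.
Sunday + 13 ≡ Saturday — that's 1789's doomsday.
In January the doomsday date is Jan 3 (1789 is not a leap year).
Jan 16 is 13 days after Jan 3; 13 mod 7 = 6, so Saturday + 6 = Friday.
4636 mod 7 = 2, so 4636 days after a Friday is Friday + 2 = Sunday.

Sunday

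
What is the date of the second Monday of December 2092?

December 8, 2092

December 1, 2092 is a Monday.
The first Monday is therefore December 1 (same day).
The second Monday is 1 + 1×7 = December 8.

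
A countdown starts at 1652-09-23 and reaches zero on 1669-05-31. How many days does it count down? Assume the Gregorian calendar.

6094

Sep 23, 1652 → Sep 23, 1653: 365 days.
Sep 23, 1653 → Sep 23, 1654: 365 days.
Sep 23, 1654 → Sep 23, 1655: 365 days.
Sep 23, 1655 → Sep 23, 1656: 366 days (Feb 29, 1656 is in that span).
Sep 23, 1656 → Sep 23, 1657: 365 days.
Sep 23, 1657 → Sep 23, 1658: 365 days.
Sep 23, 1658 → Sep 23, 1659: 365 days.
Sep 23, 1659 → Sep 23, 1660: 366 days (Feb 29, 1660 is in that span).
Sep 23, 1660 → Sep 23, 1661: 365 days.
Sep 23, 1661 → Sep 23, 1662: 365 days.
Sep 23, 1662 → Sep 23, 1663: 365 days.
Sep 23, 1663 → Sep 23, 1664: 366 days (Feb 29, 1664 is in that span).
Sep 23, 1664 → Sep 23, 1665: 365 days.
Sep 23, 1665 → Sep 23, 1666: 365 days.
Sep 23, 1666 → Sep 23, 1667: 365 days.
Sep 23, 1667 → Sep 23, 1668: 366 days (Feb 29, 1668 is in that span).
Sep 23, 1668 → Oct 23, 1668: 30 days (September has 30).
Oct 23, 1668 → Nov 23, 1668: 31 days (October has 31).
Nov 23, 1668 → Dec 23, 1668: 30 days (November has 30).
Dec 23, 1668 → Jan 23, 1669: 31 days (December has 31).
Jan 23, 1669 → Feb 23, 1669: 31 days (January has 31).
Feb 23, 1669 → Mar 23, 1669: 28 days (February has 28).
Mar 23, 1669 → Apr 23, 1669: 31 days (March has 31).
Apr 23, 1669 → May 23, 1669: 30 days (April has 30).
May 23, 1669 → May 31, 1669: 8 days.
Total: 6094 days.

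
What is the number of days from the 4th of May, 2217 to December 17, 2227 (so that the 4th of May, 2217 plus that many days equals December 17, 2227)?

May 4, 2217 → May 4, 2218: 365 days.
May 4, 2218 → May 4, 2219: 365 days.
May 4, 2219 → May 4, 2220: 366 days (Feb 29, 2220 is in that span).
May 4, 2220 → May 4, 2221: 365 days.
May 4, 2221 → May 4, 2222: 365 days.
May 4, 2222 → May 4, 2223: 365 days.
May 4, 2223 → May 4, 2224: 366 days (Feb 29, 2224 is in that span).
May 4, 2224 → May 4, 2225: 365 days.
May 4, 2225 → May 4, 2226: 365 days.
May 4, 2226 → May 4, 2227: 365 days.
May 4, 2227 → Jun 4, 2227: 31 days (May has 31).
Jun 4, 2227 → Jul 4, 2227: 30 days (June has 30).
Jul 4, 2227 → Aug 4, 2227: 31 days (July has 31).
Aug 4, 2227 → Sep 4, 2227: 31 days (August has 31).
Sep 4, 2227 → Oct 4, 2227: 30 days (September has 30).
Oct 4, 2227 → Nov 4, 2227: 31 days (October has 31).
Nov 4, 2227 → Dec 4, 2227: 30 days (November has 30).
Dec 4, 2227 → Dec 17, 2227: 13 days.
Total: 3879 days.

3879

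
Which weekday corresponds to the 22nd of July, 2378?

Doomsday rule: the anchor day for the 2300s is Wednesday. For year 78: 78÷12 = 6 r 6, and 6÷4 = 1, so 6+6+1 = 13.
Wednesday + 13 ≡ Tuesday — that's 2378's doomsday.
In July the doomsday date is Jul 11.
Jul 22 is 11 days after Jul 11; 11 mod 7 = 4, so Tuesday + 4 = Saturday.

Saturday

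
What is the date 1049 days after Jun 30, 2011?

+366 (one year; includes Feb 29, 2012) → Jun 30, 2012 (683 left).
+365 (one year) → Jun 30, 2013 (318 left).
Jun has 30 days: +1 → Jul 1, 2013 (317 left).
Jul has 31 days: +31 → Aug 1, 2013 (286 left).
Aug has 31 days: +31 → Sep 1, 2013 (255 left).
Sep has 30 days: +30 → Oct 1, 2013 (225 left).
Oct has 31 days: +31 → Nov 1, 2013 (194 left).
Nov has 30 days: +30 → Dec 1, 2013 (164 left).
Dec has 31 days: +31 → Jan 1, 2014 (133 left).
Jan has 31 days: +31 → Feb 1, 2014 (102 left).
Feb has 28 days: +28 → Mar 1, 2014 (74 left).
Mar has 31 days: +31 → Apr 1, 2014 (43 left).
Apr has 30 days: +30 → May 1, 2014 (13 left).
+13 → May 14, 2014.

May 14, 2014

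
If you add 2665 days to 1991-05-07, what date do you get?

August 23, 1998

+366 (one year; includes Feb 29, 1992) → May 7, 1992 (2299 left).
+365 (one year) → May 7, 1993 (1934 left).
+365 (one year) → May 7, 1994 (1569 left).
+365 (one year) → May 7, 1995 (1204 left).
+366 (one year; includes Feb 29, 1996) → May 7, 1996 (838 left).
+365 (one year) → May 7, 1997 (473 left).
+365 (one year) → May 7, 1998 (108 left).
May has 31 days: +25 → Jun 1, 1998 (83 left).
Jun has 30 days: +30 → Jul 1, 1998 (53 left).
Jul has 31 days: +31 → Aug 1, 1998 (22 left).
+22 → Aug 23, 1998.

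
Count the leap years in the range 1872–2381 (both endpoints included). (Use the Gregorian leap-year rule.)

Multiples of 4 in [1872,2381]: 128.
Of those, multiples of 100: 5 (not leap unless ÷400).
Multiples of 400: 1.
Leap years = 128 − 5 + 1 = 124.

124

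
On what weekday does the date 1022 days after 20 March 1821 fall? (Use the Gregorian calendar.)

Mar 20, 1821 is a Tuesday.
1022 mod 7 = 0, so 1022 days after a Tuesday is Tuesday + 0 = Tuesday.

Tuesday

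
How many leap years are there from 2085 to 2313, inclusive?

54

Multiples of 4 in [2085,2313]: 57.
Of those, multiples of 100: 3 (not leap unless ÷400).
Multiples of 400: 0.
Leap years = 57 − 3 + 0 = 54.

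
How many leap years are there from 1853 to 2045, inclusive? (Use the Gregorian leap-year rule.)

47

Multiples of 4 in [1853,2045]: 48.
Of those, multiples of 100: 2 (not leap unless ÷400).
Multiples of 400: 1.
Leap years = 48 − 2 + 1 = 47.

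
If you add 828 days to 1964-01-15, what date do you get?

+366 (one year; includes Feb 29, 1964) → Jan 15, 1965 (462 left).
+365 (one year) → Jan 15, 1966 (97 left).
Jan has 31 days: +17 → Feb 1, 1966 (80 left).
Feb has 28 days: +28 → Mar 1, 1966 (52 left).
Mar has 31 days: +31 → Apr 1, 1966 (21 left).
+21 → Apr 22, 1966.

April 22, 1966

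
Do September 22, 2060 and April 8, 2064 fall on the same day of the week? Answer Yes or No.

From Sep 22, 2060 to Apr 8, 2064 is 1294 days.
1294 mod 7 = 6, so they are different weekdays.
(Sep 22, 2060 is a Wednesday; Apr 8, 2064 is a Tuesday.)

No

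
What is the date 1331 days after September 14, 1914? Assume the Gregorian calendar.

May 7, 1918

+365 (one year) → Sep 14, 1915 (966 left).
+366 (one year; includes Feb 29, 1916) → Sep 14, 1916 (600 left).
+365 (one year) → Sep 14, 1917 (235 left).
Sep has 30 days: +17 → Oct 1, 1917 (218 left).
Oct has 31 days: +31 → Nov 1, 1917 (187 left).
Nov has 30 days: +30 → Dec 1, 1917 (157 left).
Dec has 31 days: +31 → Jan 1, 1918 (126 left).
Jan has 31 days: +31 → Feb 1, 1918 (95 left).
Feb has 28 days: +28 → Mar 1, 1918 (67 left).
Mar has 31 days: +31 → Apr 1, 1918 (36 left).
Apr has 30 days: +30 → May 1, 1918 (6 left).
+6 → May 7, 1918.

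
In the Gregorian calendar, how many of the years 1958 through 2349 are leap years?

95

Multiples of 4 in [1958,2349]: 98.
Of those, multiples of 100: 4 (not leap unless ÷400).
Multiples of 400: 1.
Leap years = 98 − 4 + 1 = 95.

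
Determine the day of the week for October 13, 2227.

Saturday

January 1, 2227 is a Monday.
Jan 1, 2227 → Feb 1, 2227: 31 days (January has 31).
Feb 1, 2227 → Mar 1, 2227: 28 days (February has 28).
Mar 1, 2227 → Apr 1, 2227: 31 days (March has 31).
Apr 1, 2227 → May 1, 2227: 30 days (April has 30).
May 1, 2227 → Jun 1, 2227: 31 days (May has 31).
Jun 1, 2227 → Jul 1, 2227: 30 days (June has 30).
Jul 1, 2227 → Aug 1, 2227: 31 days (July has 31).
Aug 1, 2227 → Sep 1, 2227: 31 days (August has 31).
Sep 1, 2227 → Oct 1, 2227: 30 days (September has 30).
Oct 1, 2227 → Oct 13, 2227: 12 days.
Total: 285 days.
285 mod 7 = 5, so Monday + 5 = Saturday.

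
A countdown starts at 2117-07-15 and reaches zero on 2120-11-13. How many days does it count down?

Jul 15, 2117 → Jul 15, 2118: 365 days.
Jul 15, 2118 → Jul 15, 2119: 365 days.
Jul 15, 2119 → Jul 15, 2120: 366 days (Feb 29, 2120 is in that span).
Jul 15, 2120 → Aug 15, 2120: 31 days (July has 31).
Aug 15, 2120 → Sep 15, 2120: 31 days (August has 31).
Sep 15, 2120 → Oct 15, 2120: 30 days (September has 30).
Oct 15, 2120 → Nov 13, 2120: 29 days.
Total: 1217 days.

1217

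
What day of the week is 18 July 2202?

Doomsday rule: the anchor day for the 2200s is Friday. For year 02: 2÷12 = 0 r 2, and 2÷4 = 0, so 0+2+0 = 2.
Friday + 2 ≡ Sunday — that's 2202's doomsday.
In July the doomsday date is Jul 11.
Jul 18 is 7 days after Jul 11; 7 mod 7 = 0, so Sunday + 0 = Sunday.

Sunday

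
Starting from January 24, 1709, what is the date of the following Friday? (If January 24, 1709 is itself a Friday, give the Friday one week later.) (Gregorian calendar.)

Jan 24, 1709 is a Thursday.
From Thursday to the next Friday is 1 day.
Jan 24, 1709 + 1 = Jan 25, 1709.

January 25, 1709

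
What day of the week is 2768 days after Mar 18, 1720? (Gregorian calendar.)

Thursday

First find the weekday of Mar 18, 1720. Doomsday rule: the anchor day for the 1700s is Sunday. For year 20: 20÷12 = 1 r 8, and 8÷4 = 2, so 1+8+2 = 11.
Sunday + 11 ≡ Thursday — that's 1720's doomsday.
In March the doomsday date is Mar 14.
Mar 18 is 4 days after Mar 14; 4 mod 7 = 4, so Thursday + 4 = Monday.
2768 mod 7 = 3, so 2768 days after a Monday is Monday + 3 = Thursday.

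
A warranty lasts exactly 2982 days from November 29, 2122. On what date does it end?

+365 (one year) → Nov 29, 2123 (2617 left).
+366 (one year; includes Feb 29, 2124) → Nov 29, 2124 (2251 left).
+365 (one year) → Nov 29, 2125 (1886 left).
+365 (one year) → Nov 29, 2126 (1521 left).
+365 (one year) → Nov 29, 2127 (1156 left).
+366 (one year; includes Feb 29, 2128) → Nov 29, 2128 (790 left).
+365 (one year) → Nov 29, 2129 (425 left).
+365 (one year) → Nov 29, 2130 (60 left).
Nov has 30 days: +2 → Dec 1, 2130 (58 left).
Dec has 31 days: +31 → Jan 1, 2131 (27 left).
+27 → Jan 28, 2131.

January 28, 2131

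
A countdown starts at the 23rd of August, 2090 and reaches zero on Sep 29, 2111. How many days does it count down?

Aug 23, 2090 → Aug 23, 2091: 365 days.
Aug 23, 2091 → Aug 23, 2092: 366 days (Feb 29, 2092 is in that span).
Aug 23, 2092 → Aug 23, 2093: 365 days.
Aug 23, 2093 → Aug 23, 2094: 365 days.
Aug 23, 2094 → Aug 23, 2095: 365 days.
Aug 23, 2095 → Aug 23, 2096: 366 days (Feb 29, 2096 is in that span).
Aug 23, 2096 → Aug 23, 2097: 365 days.
Aug 23, 2097 → Aug 23, 2098: 365 days.
Aug 23, 2098 → Aug 23, 2099: 365 days.
Aug 23, 2099 → Aug 23, 2100: 365 days.
Aug 23, 2100 → Aug 23, 2101: 365 days.
Aug 23, 2101 → Aug 23, 2102: 365 days.
Aug 23, 2102 → Aug 23, 2103: 365 days.
Aug 23, 2103 → Aug 23, 2104: 366 days (Feb 29, 2104 is in that span).
Aug 23, 2104 → Aug 23, 2105: 365 days.
Aug 23, 2105 → Aug 23, 2106: 365 days.
Aug 23, 2106 → Aug 23, 2107: 365 days.
Aug 23, 2107 → Aug 23, 2108: 366 days (Feb 29, 2108 is in that span).
Aug 23, 2108 → Aug 23, 2109: 365 days.
Aug 23, 2109 → Aug 23, 2110: 365 days.
Aug 23, 2110 → Aug 23, 2111: 365 days.
Aug 23, 2111 → Sep 23, 2111: 31 days (August has 31).
Sep 23, 2111 → Sep 29, 2111: 6 days.
Total: 7706 days.

7706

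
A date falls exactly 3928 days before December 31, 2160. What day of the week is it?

Dec 31, 2160 is a Wednesday.
3928 mod 7 = 1, so 3928 days before a Wednesday is Wednesday − 1 = Tuesday.

Tuesday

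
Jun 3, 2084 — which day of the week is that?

Saturday

Doomsday rule: the anchor day for the 2000s is Tuesday. For year 84: 84÷12 = 7 r 0, and 0÷4 = 0, so 7+0+0 = 7.
Tuesday + 7 ≡ Tuesday — that's 2084's doomsday.
In June the doomsday date is Jun 6.
Jun 3 is 3 days before Jun 6; 3 mod 7 = 3, so Tuesday − 3 = Saturday.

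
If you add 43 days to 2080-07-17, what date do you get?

August 29, 2080

Jul has 31 days: +15 → Aug 1, 2080 (28 left).
+28 → Aug 29, 2080.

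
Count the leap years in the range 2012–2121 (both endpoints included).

Multiples of 4 in [2012,2121]: 28.
Of those, multiples of 100: 1 (not leap unless ÷400).
Multiples of 400: 0.
Leap years = 28 − 1 + 0 = 27.

27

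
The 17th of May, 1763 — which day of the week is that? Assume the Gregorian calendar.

Doomsday rule: the anchor day for the 1700s is Sunday. For year 63: 63÷12 = 5 r 3, and 3÷4 = 0, so 5+3+0 = 8.
Sunday + 8 ≡ Monday — that's 1763's doomsday.
In May the doomsday date is May 9.
May 17 is 8 days after May 9; 8 mod 7 = 1, so Monday + 1 = Tuesday.

Tuesday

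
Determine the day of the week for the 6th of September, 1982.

Monday

January 1, 1982 is a Friday.
Jan 1, 1982 → Feb 1, 1982: 31 days (January has 31).
Feb 1, 1982 → Mar 1, 1982: 28 days (February has 28).
Mar 1, 1982 → Apr 1, 1982: 31 days (March has 31).
Apr 1, 1982 → May 1, 1982: 30 days (April has 30).
May 1, 1982 → Jun 1, 1982: 31 days (May has 31).
Jun 1, 1982 → Jul 1, 1982: 30 days (June has 30).
Jul 1, 1982 → Aug 1, 1982: 31 days (July has 31).
Aug 1, 1982 → Sep 1, 1982: 31 days (August has 31).
Sep 1, 1982 → Sep 6, 1982: 5 days.
Total: 248 days.
248 mod 7 = 3, so Friday + 3 = Monday.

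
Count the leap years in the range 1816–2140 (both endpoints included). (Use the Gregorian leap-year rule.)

80

Multiples of 4 in [1816,2140]: 82.
Of those, multiples of 100: 3 (not leap unless ÷400).
Multiples of 400: 1.
Leap years = 82 − 3 + 1 = 80.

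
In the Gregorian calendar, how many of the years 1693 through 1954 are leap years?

Multiples of 4 in [1693,1954]: 65.
Of those, multiples of 100: 3 (not leap unless ÷400).
Multiples of 400: 0.
Leap years = 65 − 3 + 0 = 62.

62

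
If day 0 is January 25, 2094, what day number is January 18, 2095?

358

Jan 25, 2094 → Feb 25, 2094: 31 days (January has 31).
Feb 25, 2094 → Mar 25, 2094: 28 days (February has 28).
Mar 25, 2094 → Apr 25, 2094: 31 days (March has 31).
Apr 25, 2094 → May 25, 2094: 30 days (April has 30).
May 25, 2094 → Jun 25, 2094: 31 days (May has 31).
Jun 25, 2094 → Jul 25, 2094: 30 days (June has 30).
Jul 25, 2094 → Aug 25, 2094: 31 days (July has 31).
Aug 25, 2094 → Sep 25, 2094: 31 days (August has 31).
Sep 25, 2094 → Oct 25, 2094: 30 days (September has 30).
Oct 25, 2094 → Nov 25, 2094: 31 days (October has 31).
Nov 25, 2094 → Dec 25, 2094: 30 days (November has 30).
Dec 25, 2094 → Jan 18, 2095: 24 days.
Total: 358 days.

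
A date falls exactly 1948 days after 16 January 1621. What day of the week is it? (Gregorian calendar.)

Jan 16, 1621 is a Saturday.
1948 mod 7 = 2, so 1948 days after a Saturday is Saturday + 2 = Monday.

Monday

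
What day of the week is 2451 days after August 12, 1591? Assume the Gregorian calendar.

Aug 12, 1591 is a Monday.
2451 mod 7 = 1, so 2451 days after a Monday is Monday + 1 = Tuesday.

Tuesday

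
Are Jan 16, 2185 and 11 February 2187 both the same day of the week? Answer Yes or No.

Yes

From Jan 16, 2185 to Feb 11, 2187 is 756 days.
756 mod 7 = 0, so they are the same weekday.
(Jan 16, 2185 is a Sunday; Feb 11, 2187 is a Sunday.)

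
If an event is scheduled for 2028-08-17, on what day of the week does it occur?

Thursday

January 1, 2028 is a Saturday.
Jan 1, 2028 → Feb 1, 2028: 31 days (January has 31).
Feb 1, 2028 → Mar 1, 2028: 29 days (February has 29).
Mar 1, 2028 → Apr 1, 2028: 31 days (March has 31).
Apr 1, 2028 → May 1, 2028: 30 days (April has 30).
May 1, 2028 → Jun 1, 2028: 31 days (May has 31).
Jun 1, 2028 → Jul 1, 2028: 30 days (June has 30).
Jul 1, 2028 → Aug 1, 2028: 31 days (July has 31).
Aug 1, 2028 → Aug 17, 2028: 16 days.
Total: 229 days.
229 mod 7 = 5, so Saturday + 5 = Thursday.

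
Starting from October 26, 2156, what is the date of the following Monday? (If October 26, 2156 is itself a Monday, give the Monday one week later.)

November 1, 2156

Oct 26, 2156 is a Tuesday.
From Tuesday to the next Monday is 6 days.
Oct 26, 2156 + 6 = Nov 1, 2156.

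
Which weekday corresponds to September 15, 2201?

Tuesday

Doomsday rule: the anchor day for the 2200s is Friday. For year 01: 1÷12 = 0 r 1, and 1÷4 = 0, so 0+1+0 = 1.
Friday + 1 ≡ Saturday — that's 2201's doomsday.
In September the doomsday date is Sep 5.
Sep 15 is 10 days after Sep 5; 10 mod 7 = 3, so Saturday + 3 = Tuesday.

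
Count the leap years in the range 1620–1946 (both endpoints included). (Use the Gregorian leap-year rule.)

Multiples of 4 in [1620,1946]: 82.
Of those, multiples of 100: 3 (not leap unless ÷400).
Multiples of 400: 0.
Leap years = 82 − 3 + 0 = 79.

79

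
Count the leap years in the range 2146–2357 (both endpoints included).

51

Multiples of 4 in [2146,2357]: 53.
Of those, multiples of 100: 2 (not leap unless ÷400).
Multiples of 400: 0.
Leap years = 53 − 2 + 0 = 51.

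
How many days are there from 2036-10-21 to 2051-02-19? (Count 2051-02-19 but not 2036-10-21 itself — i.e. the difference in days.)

5234

Oct 21, 2036 → Oct 21, 2037: 365 days.
Oct 21, 2037 → Oct 21, 2038: 365 days.
Oct 21, 2038 → Oct 21, 2039: 365 days.
Oct 21, 2039 → Oct 21, 2040: 366 days (Feb 29, 2040 is in that span).
Oct 21, 2040 → Oct 21, 2041: 365 days.
Oct 21, 2041 → Oct 21, 2042: 365 days.
Oct 21, 2042 → Oct 21, 2043: 365 days.
Oct 21, 2043 → Oct 21, 2044: 366 days (Feb 29, 2044 is in that span).
Oct 21, 2044 → Oct 21, 2045: 365 days.
Oct 21, 2045 → Oct 21, 2046: 365 days.
Oct 21, 2046 → Oct 21, 2047: 365 days.
Oct 21, 2047 → Oct 21, 2048: 366 days (Feb 29, 2048 is in that span).
Oct 21, 2048 → Oct 21, 2049: 365 days.
Oct 21, 2049 → Oct 21, 2050: 365 days.
Oct 21, 2050 → Nov 21, 2050: 31 days (October has 31).
Nov 21, 2050 → Dec 21, 2050: 30 days (November has 30).
Dec 21, 2050 → Jan 21, 2051: 31 days (December has 31).
Jan 21, 2051 → Feb 19, 2051: 29 days.
Total: 5234 days.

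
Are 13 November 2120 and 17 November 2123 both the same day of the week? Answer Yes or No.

From Nov 13, 2120 to Nov 17, 2123 is 1099 days.
1099 mod 7 = 0, so they are the same weekday.
(Nov 13, 2120 is a Wednesday; Nov 17, 2123 is a Wednesday.)

Yes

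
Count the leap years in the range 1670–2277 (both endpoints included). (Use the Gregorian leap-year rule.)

Multiples of 4 in [1670,2277]: 152.
Of those, multiples of 100: 6 (not leap unless ÷400).
Multiples of 400: 1.
Leap years = 152 − 6 + 1 = 147.

147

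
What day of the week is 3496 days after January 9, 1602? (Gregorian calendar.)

Saturday

Jan 9, 1602 is a Wednesday.
3496 mod 7 = 3, so 3496 days after a Wednesday is Wednesday + 3 = Saturday.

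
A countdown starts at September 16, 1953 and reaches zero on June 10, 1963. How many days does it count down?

3554

Sep 16, 1953 → Sep 16, 1954: 365 days.
Sep 16, 1954 → Sep 16, 1955: 365 days.
Sep 16, 1955 → Sep 16, 1956: 366 days (Feb 29, 1956 is in that span).
Sep 16, 1956 → Sep 16, 1957: 365 days.
Sep 16, 1957 → Sep 16, 1958: 365 days.
Sep 16, 1958 → Sep 16, 1959: 365 days.
Sep 16, 1959 → Sep 16, 1960: 366 days (Feb 29, 1960 is in that span).
Sep 16, 1960 → Sep 16, 1961: 365 days.
Sep 16, 1961 → Sep 16, 1962: 365 days.
Sep 16, 1962 → Oct 16, 1962: 30 days (September has 30).
Oct 16, 1962 → Nov 16, 1962: 31 days (October has 31).
Nov 16, 1962 → Dec 16, 1962: 30 days (November has 30).
Dec 16, 1962 → Jan 16, 1963: 31 days (December has 31).
Jan 16, 1963 → Feb 16, 1963: 31 days (January has 31).
Feb 16, 1963 → Mar 16, 1963: 28 days (February has 28).
Mar 16, 1963 → Apr 16, 1963: 31 days (March has 31).
Apr 16, 1963 → May 16, 1963: 30 days (April has 30).
May 16, 1963 → Jun 10, 1963: 25 days.
Total: 3554 days.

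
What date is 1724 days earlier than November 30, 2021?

−365 (one year) → Nov 30, 2020 (1359 left).
−366 (one year; includes Feb 29, 2020) → Nov 30, 2019 (993 left).
−365 (one year) → Nov 30, 2018 (628 left).
−365 (one year) → Nov 30, 2017 (263 left).
−30 → Oct 31, 2017 (end of Oct, 31 days; 233 left).
−31 → Sep 30, 2017 (end of Sep, 30 days; 202 left).
−30 → Aug 31, 2017 (end of Aug, 31 days; 172 left).
−31 → Jul 31, 2017 (end of Jul, 31 days; 141 left).
−31 → Jun 30, 2017 (end of Jun, 30 days; 110 left).
−30 → May 31, 2017 (end of May, 31 days; 80 left).
−31 → Apr 30, 2017 (end of Apr, 30 days; 49 left).
−30 → Mar 31, 2017 (end of Mar, 31 days; 19 left).
−19 → Mar 12, 2017.

March 12, 2017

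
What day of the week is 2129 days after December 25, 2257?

Saturday

First find the weekday of Dec 25, 2257. Doomsday rule: the anchor day for the 2200s is Friday. For year 57: 57÷12 = 4 r 9, and 9÷4 = 2, so 4+9+2 = 15.
Friday + 15 ≡ Saturday — that's 2257's doomsday.
In December the doomsday date is Dec 12.
Dec 25 is 13 days after Dec 12; 13 mod 7 = 6, so Saturday + 6 = Friday.
2129 mod 7 = 1, so 2129 days after a Friday is Friday + 1 = Saturday.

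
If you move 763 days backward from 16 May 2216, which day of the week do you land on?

First find the weekday of May 16, 2216. Doomsday rule: the anchor day for the 2200s is Friday. For year 16: 16÷12 = 1 r 4, and 4÷4 = 1, so 1+4+1 = 6.
Friday + 6 ≡ Thursday — that's 2216's doomsday.
In May the doomsday date is May 9.
May 16 is 7 days after May 9; 7 mod 7 = 0, so Thursday + 0 = Thursday.
763 mod 7 = 0, so 763 days before a Thursday is Thursday − 0 = Thursday.

Thursday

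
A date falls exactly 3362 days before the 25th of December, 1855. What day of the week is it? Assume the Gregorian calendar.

Sunday

First find the weekday of Dec 25, 1855. Doomsday rule: the anchor day for the 1800s is Friday. For year 55: 55÷12 = 4 r 7, and 7÷4 = 1, so 4+7+1 = 12.
Friday + 12 ≡ Wednesday — that's 1855's doomsday.
In December the doomsday date is Dec 12.
Dec 25 is 13 days after Dec 12; 13 mod 7 = 6, so Wednesday + 6 = Tuesday.
3362 mod 7 = 2, so 3362 days before a Tuesday is Tuesday − 2 = Sunday.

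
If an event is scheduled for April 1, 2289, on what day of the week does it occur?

Doomsday rule: the anchor day for the 2200s is Friday. For year 89: 89÷12 = 7 r 5, and 5÷4 = 1, so 7+5+1 = 13.
Friday + 13 ≡ Thursday — that's 2289's doomsday.
In April the doomsday date is Apr 4.
Apr 1 is 3 days before Apr 4; 3 mod 7 = 3, so Thursday − 3 = Monday.

Monday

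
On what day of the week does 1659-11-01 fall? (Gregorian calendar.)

Doomsday rule: the anchor day for the 1600s is Tuesday. For year 59: 59÷12 = 4 r 11, and 11÷4 = 2, so 4+11+2 = 17.
Tuesday + 17 ≡ Friday — that's 1659's doomsday.
In November the doomsday date is Nov 7.
Nov 1 is 6 days before Nov 7; 6 mod 7 = 6, so Friday − 6 = Saturday.

Saturday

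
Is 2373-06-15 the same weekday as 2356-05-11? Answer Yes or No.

From May 11, 2356 to Jun 15, 2373 is 6244 days.
6244 mod 7 = 0, so they are the same weekday.
(May 11, 2356 is a Friday; Jun 15, 2373 is a Friday.)

Yes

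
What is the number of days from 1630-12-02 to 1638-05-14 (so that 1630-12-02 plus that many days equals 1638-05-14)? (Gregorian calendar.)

Dec 2, 1630 → Dec 2, 1631: 365 days.
Dec 2, 1631 → Dec 2, 1632: 366 days (Feb 29, 1632 is in that span).
Dec 2, 1632 → Dec 2, 1633: 365 days.
Dec 2, 1633 → Dec 2, 1634: 365 days.
Dec 2, 1634 → Dec 2, 1635: 365 days.
Dec 2, 1635 → Dec 2, 1636: 366 days (Feb 29, 1636 is in that span).
Dec 2, 1636 → Dec 2, 1637: 365 days.
Dec 2, 1637 → Jan 2, 1638: 31 days (December has 31).
Jan 2, 1638 → Feb 2, 1638: 31 days (January has 31).
Feb 2, 1638 → Mar 2, 1638: 28 days (February has 28).
Mar 2, 1638 → Apr 2, 1638: 31 days (March has 31).
Apr 2, 1638 → May 2, 1638: 30 days (April has 30).
May 2, 1638 → May 14, 1638: 12 days.
Total: 2720 days.

2720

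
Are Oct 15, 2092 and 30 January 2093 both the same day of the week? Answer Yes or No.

From Oct 15, 2092 to Jan 30, 2093 is 107 days.
107 mod 7 = 2, so they are different weekdays.
(Oct 15, 2092 is a Wednesday; Jan 30, 2093 is a Friday.)

No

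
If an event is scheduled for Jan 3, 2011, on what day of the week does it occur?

Monday

Doomsday rule: the anchor day for the 2000s is Tuesday. For year 11: 11÷12 = 0 r 11, and 11÷4 = 2, so 0+11+2 = 13.
Tuesday + 13 ≡ Monday — that's 2011's doomsday.
In January the doomsday date is Jan 3 (2011 is not a leap year).
Jan 3 is the doomsday itself: Monday.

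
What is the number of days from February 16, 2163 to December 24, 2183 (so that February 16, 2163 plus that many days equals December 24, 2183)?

7616

Feb 16, 2163 → Feb 16, 2164: 365 days.
Feb 16, 2164 → Feb 16, 2165: 366 days (Feb 29, 2164 is in that span).
Feb 16, 2165 → Feb 16, 2166: 365 days.
Feb 16, 2166 → Feb 16, 2167: 365 days.
Feb 16, 2167 → Feb 16, 2168: 365 days.
Feb 16, 2168 → Feb 16, 2169: 366 days (Feb 29, 2168 is in that span).
Feb 16, 2169 → Feb 16, 2170: 365 days.
Feb 16, 2170 → Feb 16, 2171: 365 days.
Feb 16, 2171 → Feb 16, 2172: 365 days.
Feb 16, 2172 → Feb 16, 2173: 366 days (Feb 29, 2172 is in that span).
Feb 16, 2173 → Feb 16, 2174: 365 days.
Feb 16, 2174 → Feb 16, 2175: 365 days.
Feb 16, 2175 → Feb 16, 2176: 365 days.
Feb 16, 2176 → Feb 16, 2177: 366 days (Feb 29, 2176 is in that span).
Feb 16, 2177 → Feb 16, 2178: 365 days.
Feb 16, 2178 → Feb 16, 2179: 365 days.
Feb 16, 2179 → Feb 16, 2180: 365 days.
Feb 16, 2180 → Feb 16, 2181: 366 days (Feb 29, 2180 is in that span).
Feb 16, 2181 → Feb 16, 2182: 365 days.
Feb 16, 2182 → Feb 16, 2183: 365 days.
Feb 16, 2183 → Mar 16, 2183: 28 days (February has 28).
Mar 16, 2183 → Apr 16, 2183: 31 days (March has 31).
Apr 16, 2183 → May 16, 2183: 30 days (April has 30).
May 16, 2183 → Jun 16, 2183: 31 days (May has 31).
Jun 16, 2183 → Jul 16, 2183: 30 days (June has 30).
Jul 16, 2183 → Aug 16, 2183: 31 days (July has 31).
Aug 16, 2183 → Sep 16, 2183: 31 days (August has 31).
Sep 16, 2183 → Oct 16, 2183: 30 days (September has 30).
Oct 16, 2183 → Nov 16, 2183: 31 days (October has 31).
Nov 16, 2183 → Dec 16, 2183: 30 days (November has 30).
Dec 16, 2183 → Dec 24, 2183: 8 days.
Total: 7616 days.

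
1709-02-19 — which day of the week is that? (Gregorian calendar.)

Doomsday rule: the anchor day for the 1700s is Sunday. For year 09: 9÷12 = 0 r 9, and 9÷4 = 2, so 0+9+2 = 11.
Sunday + 11 ≡ Thursday — that's 1709's doomsday.
In February the doomsday date is Feb 28 (1709 is not a leap year).
Feb 19 is 9 days before Feb 28; 9 mod 7 = 2, so Thursday − 2 = Tuesday.

Tuesday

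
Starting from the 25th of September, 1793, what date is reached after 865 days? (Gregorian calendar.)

+365 (one year) → Sep 25, 1794 (500 left).
+365 (one year) → Sep 25, 1795 (135 left).
Sep has 30 days: +6 → Oct 1, 1795 (129 left).
Oct has 31 days: +31 → Nov 1, 1795 (98 left).
Nov has 30 days: +30 → Dec 1, 1795 (68 left).
Dec has 31 days: +31 → Jan 1, 1796 (37 left).
Jan has 31 days: +31 → Feb 1, 1796 (6 left).
+6 → Feb 7, 1796.

February 7, 1796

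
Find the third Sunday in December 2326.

December 19, 2326

December 1, 2326 is a Wednesday.
The first Sunday is therefore December 5 (4 days later).
The third Sunday is 5 + 2×7 = December 19.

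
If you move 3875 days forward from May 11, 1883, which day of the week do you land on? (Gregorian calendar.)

May 11, 1883 is a Friday.
3875 mod 7 = 4, so 3875 days after a Friday is Friday + 4 = Tuesday.

Tuesday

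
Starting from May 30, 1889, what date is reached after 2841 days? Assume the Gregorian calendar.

+365 (one year) → May 30, 1890 (2476 left).
+365 (one year) → May 30, 1891 (2111 left).
+366 (one year; includes Feb 29, 1892) → May 30, 1892 (1745 left).
+365 (one year) → May 30, 1893 (1380 left).
+365 (one year) → May 30, 1894 (1015 left).
+365 (one year) → May 30, 1895 (650 left).
+366 (one year; includes Feb 29, 1896) → May 30, 1896 (284 left).
May has 31 days: +2 → Jun 1, 1896 (282 left).
Jun has 30 days: +30 → Jul 1, 1896 (252 left).
Jul has 31 days: +31 → Aug 1, 1896 (221 left).
Aug has 31 days: +31 → Sep 1, 1896 (190 left).
Sep has 30 days: +30 → Oct 1, 1896 (160 left).
Oct has 31 days: +31 → Nov 1, 1896 (129 left).
Nov has 30 days: +30 → Dec 1, 1896 (99 left).
Dec has 31 days: +31 → Jan 1, 1897 (68 left).
Jan has 31 days: +31 → Feb 1, 1897 (37 left).
Feb has 28 days: +28 → Mar 1, 1897 (9 left).
+9 → Mar 10, 1897.

March 10, 1897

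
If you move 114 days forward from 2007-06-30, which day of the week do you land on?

First find the weekday of Jun 30, 2007. Doomsday rule: the anchor day for the 2000s is Tuesday. For year 07: 7÷12 = 0 r 7, and 7÷4 = 1, so 0+7+1 = 8.
Tuesday + 8 ≡ Wednesday — that's 2007's doomsday.
In June the doomsday date is Jun 6.
Jun 30 is 24 days after Jun 6; 24 mod 7 = 3, so Wednesday + 3 = Saturday.
114 mod 7 = 2, so 114 days after a Saturday is Saturday + 2 = Monday.

Monday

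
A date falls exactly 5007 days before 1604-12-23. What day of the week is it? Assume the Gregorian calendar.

Dec 23, 1604 is a Thursday.
5007 mod 7 = 2, so 5007 days before a Thursday is Thursday − 2 = Tuesday.

Tuesday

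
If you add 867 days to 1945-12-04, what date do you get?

+365 (one year) → Dec 4, 1946 (502 left).
+365 (one year) → Dec 4, 1947 (137 left).
Dec has 31 days: +28 → Jan 1, 1948 (109 left).
Jan has 31 days: +31 → Feb 1, 1948 (78 left).
Feb has 29 days: +29 → Mar 1, 1948 (49 left).
Mar has 31 days: +31 → Apr 1, 1948 (18 left).
+18 → Apr 19, 1948.

April 19, 1948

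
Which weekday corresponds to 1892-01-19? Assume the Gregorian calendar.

Doomsday rule: the anchor day for the 1800s is Friday. For year 92: 92÷12 = 7 r 8, and 8÷4 = 2, so 7+8+2 = 17.
Friday + 17 ≡ Monday — that's 1892's doomsday.
In January the doomsday date is Jan 4 (1892 is a leap year (divisible by 4)).
Jan 19 is 15 days after Jan 4; 15 mod 7 = 1, so Monday + 1 = Tuesday.

Tuesday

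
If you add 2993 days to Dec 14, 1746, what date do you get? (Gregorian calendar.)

February 23, 1755

+365 (one year) → Dec 14, 1747 (2628 left).
+366 (one year; includes Feb 29, 1748) → Dec 14, 1748 (2262 left).
+365 (one year) → Dec 14, 1749 (1897 left).
+365 (one year) → Dec 14, 1750 (1532 left).
+365 (one year) → Dec 14, 1751 (1167 left).
+366 (one year; includes Feb 29, 1752) → Dec 14, 1752 (801 left).
+365 (one year) → Dec 14, 1753 (436 left).
+365 (one year) → Dec 14, 1754 (71 left).
Dec has 31 days: +18 → Jan 1, 1755 (53 left).
Jan has 31 days: +31 → Feb 1, 1755 (22 left).
+22 → Feb 23, 1755.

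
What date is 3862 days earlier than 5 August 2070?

January 8, 2060

−365 (one year) → Aug 5, 2069 (3497 left).
−365 (one year) → Aug 5, 2068 (3132 left).
−366 (one year; includes Feb 29, 2068) → Aug 5, 2067 (2766 left).
−365 (one year) → Aug 5, 2066 (2401 left).
−365 (one year) → Aug 5, 2065 (2036 left).
−365 (one year) → Aug 5, 2064 (1671 left).
−366 (one year; includes Feb 29, 2064) → Aug 5, 2063 (1305 left).
−365 (one year) → Aug 5, 2062 (940 left).
−365 (one year) → Aug 5, 2061 (575 left).
−365 (one year) → Aug 5, 2060 (210 left).
−5 → Jul 31, 2060 (end of Jul, 31 days; 205 left).
−31 → Jun 30, 2060 (end of Jun, 30 days; 174 left).
−30 → May 31, 2060 (end of May, 31 days; 144 left).
−31 → Apr 30, 2060 (end of Apr, 30 days; 113 left).
−30 → Mar 31, 2060 (end of Mar, 31 days; 83 left).
−31 → Feb 29, 2060 (end of Feb, 29 days; 52 left).
−29 → Jan 31, 2060 (end of Jan, 31 days; 23 left).
−23 → Jan 8, 2060.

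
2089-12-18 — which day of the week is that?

Doomsday rule: the anchor day for the 2000s is Tuesday. For year 89: 89÷12 = 7 r 5, and 5÷4 = 1, so 7+5+1 = 13.
Tuesday + 13 ≡ Monday — that's 2089's doomsday.
In December the doomsday date is Dec 12.
Dec 18 is 6 days after Dec 12; 6 mod 7 = 6, so Monday + 6 = Sunday.

Sunday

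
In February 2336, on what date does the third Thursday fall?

February 1, 2336 is a Saturday.
The first Thursday is therefore February 6 (5 days later).
The third Thursday is 6 + 2×7 = February 20.

February 20, 2336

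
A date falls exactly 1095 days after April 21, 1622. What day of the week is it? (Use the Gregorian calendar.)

First find the weekday of Apr 21, 1622. Doomsday rule: the anchor day for the 1600s is Tuesday. For year 22: 22÷12 = 1 r 10, and 10÷4 = 2, so 1+10+2 = 13.
Tuesday + 13 ≡ Monday — that's 1622's doomsday.
In April the doomsday date is Apr 4.
Apr 21 is 17 days after Apr 4; 17 mod 7 = 3, so Monday + 3 = Thursday.
1095 mod 7 = 3, so 1095 days after a Thursday is Thursday + 3 = Sunday.

Sunday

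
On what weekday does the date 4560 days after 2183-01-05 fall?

Wednesday

First find the weekday of Jan 5, 2183. Doomsday rule: the anchor day for the 2100s is Sunday. For year 83: 83÷12 = 6 r 11, and 11÷4 = 2, so 6+11+2 = 19.
Sunday + 19 ≡ Friday — that's 2183's doomsday.
In January the doomsday date is Jan 3 (2183 is not a leap year).
Jan 5 is 2 days after Jan 3; 2 mod 7 = 2, so Friday + 2 = Sunday.
4560 mod 7 = 3, so 4560 days after a Sunday is Sunday + 3 = Wednesday.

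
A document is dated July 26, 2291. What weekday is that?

Doomsday rule: the anchor day for the 2200s is Friday. For year 91: 91÷12 = 7 r 7, and 7÷4 = 1, so 7+7+1 = 15.
Friday + 15 ≡ Saturday — that's 2291's doomsday.
In July the doomsday date is Jul 11.
Jul 26 is 15 days after Jul 11; 15 mod 7 = 1, so Saturday + 1 = Sunday.

Sunday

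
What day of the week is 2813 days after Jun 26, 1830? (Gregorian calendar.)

Friday

First find the weekday of Jun 26, 1830. Doomsday rule: the anchor day for the 1800s is Friday. For year 30: 30÷12 = 2 r 6, and 6÷4 = 1, so 2+6+1 = 9.
Friday + 9 ≡ Sunday — that's 1830's doomsday.
In June the doomsday date is Jun 6.
Jun 26 is 20 days after Jun 6; 20 mod 7 = 6, so Sunday + 6 = Saturday.
2813 mod 7 = 6, so 2813 days after a Saturday is Saturday + 6 = Friday.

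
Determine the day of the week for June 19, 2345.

Doomsday rule: the anchor day for the 2300s is Wednesday. For year 45: 45÷12 = 3 r 9, and 9÷4 = 2, so 3+9+2 = 14.
Wednesday + 14 ≡ Wednesday — that's 2345's doomsday.
In June the doomsday date is Jun 6.
Jun 19 is 13 days after Jun 6; 13 mod 7 = 6, so Wednesday + 6 = Tuesday.

Tuesday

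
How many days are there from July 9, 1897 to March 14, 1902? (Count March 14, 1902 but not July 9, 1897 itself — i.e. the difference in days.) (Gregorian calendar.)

1708

Jul 9, 1897 → Jul 9, 1898: 365 days.
Jul 9, 1898 → Jul 9, 1899: 365 days.
Jul 9, 1899 → Jul 9, 1900: 365 days.
Jul 9, 1900 → Jul 9, 1901: 365 days.
Jul 9, 1901 → Aug 9, 1901: 31 days (July has 31).
Aug 9, 1901 → Sep 9, 1901: 31 days (August has 31).
Sep 9, 1901 → Oct 9, 1901: 30 days (September has 30).
Oct 9, 1901 → Nov 9, 1901: 31 days (October has 31).
Nov 9, 1901 → Dec 9, 1901: 30 days (November has 30).
Dec 9, 1901 → Jan 9, 1902: 31 days (December has 31).
Jan 9, 1902 → Feb 9, 1902: 31 days (January has 31).
Feb 9, 1902 → Mar 9, 1902: 28 days (February has 28).
Mar 9, 1902 → Mar 14, 1902: 5 days.
Total: 1708 days.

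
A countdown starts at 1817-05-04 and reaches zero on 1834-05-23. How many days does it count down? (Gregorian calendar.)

May 4, 1817 → May 4, 1818: 365 days.
May 4, 1818 → May 4, 1819: 365 days.
May 4, 1819 → May 4, 1820: 366 days (Feb 29, 1820 is in that span).
May 4, 1820 → May 4, 1821: 365 days.
May 4, 1821 → May 4, 1822: 365 days.
May 4, 1822 → May 4, 1823: 365 days.
May 4, 1823 → May 4, 1824: 366 days (Feb 29, 1824 is in that span).
May 4, 1824 → May 4, 1825: 365 days.
May 4, 1825 → May 4, 1826: 365 days.
May 4, 1826 → May 4, 1827: 365 days.
May 4, 1827 → May 4, 1828: 366 days (Feb 29, 1828 is in that span).
May 4, 1828 → May 4, 1829: 365 days.
May 4, 1829 → May 4, 1830: 365 days.
May 4, 1830 → May 4, 1831: 365 days.
May 4, 1831 → May 4, 1832: 366 days (Feb 29, 1832 is in that span).
May 4, 1832 → May 4, 1833: 365 days.
May 4, 1833 → Jun 4, 1833: 31 days (May has 31).
Jun 4, 1833 → Jul 4, 1833: 30 days (June has 30).
Jul 4, 1833 → Aug 4, 1833: 31 days (July has 31).
Aug 4, 1833 → Sep 4, 1833: 31 days (August has 31).
Sep 4, 1833 → Oct 4, 1833: 30 days (September has 30).
Oct 4, 1833 → Nov 4, 1833: 31 days (October has 31).
Nov 4, 1833 → Dec 4, 1833: 30 days (November has 30).
Dec 4, 1833 → Jan 4, 1834: 31 days (December has 31).
Jan 4, 1834 → Feb 4, 1834: 31 days (January has 31).
Feb 4, 1834 → Mar 4, 1834: 28 days (February has 28).
Mar 4, 1834 → Apr 4, 1834: 31 days (March has 31).
Apr 4, 1834 → May 4, 1834: 30 days (April has 30).
May 4, 1834 → May 23, 1834: 19 days.
Total: 6228 days.

6228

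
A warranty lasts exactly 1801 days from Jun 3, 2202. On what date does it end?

May 9, 2207

+365 (one year) → Jun 3, 2203 (1436 left).
+366 (one year; includes Feb 29, 2204) → Jun 3, 2204 (1070 left).
+365 (one year) → Jun 3, 2205 (705 left).
+365 (one year) → Jun 3, 2206 (340 left).
Jun has 30 days: +28 → Jul 1, 2206 (312 left).
Jul has 31 days: +31 → Aug 1, 2206 (281 left).
Aug has 31 days: +31 → Sep 1, 2206 (250 left).
Sep has 30 days: +30 → Oct 1, 2206 (220 left).
Oct has 31 days: +31 → Nov 1, 2206 (189 left).
Nov has 30 days: +30 → Dec 1, 2206 (159 left).
Dec has 31 days: +31 → Jan 1, 2207 (128 left).
Jan has 31 days: +31 → Feb 1, 2207 (97 left).
Feb has 28 days: +28 → Mar 1, 2207 (69 left).
Mar has 31 days: +31 → Apr 1, 2207 (38 left).
Apr has 30 days: +30 → May 1, 2207 (8 left).
+8 → May 9, 2207.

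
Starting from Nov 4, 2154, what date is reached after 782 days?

+365 (one year) → Nov 4, 2155 (417 left).
+366 (one year; includes Feb 29, 2156) → Nov 4, 2156 (51 left).
Nov has 30 days: +27 → Dec 1, 2156 (24 left).
+24 → Dec 25, 2156.

December 25, 2156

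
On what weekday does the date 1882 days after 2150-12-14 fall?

Dec 14, 2150 is a Monday.
1882 mod 7 = 6, so 1882 days after a Monday is Monday + 6 = Sunday.

Sunday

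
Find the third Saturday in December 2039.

December 17, 2039

December 1, 2039 is a Thursday.
The first Saturday is therefore December 3 (2 days later).
The third Saturday is 3 + 2×7 = December 17.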